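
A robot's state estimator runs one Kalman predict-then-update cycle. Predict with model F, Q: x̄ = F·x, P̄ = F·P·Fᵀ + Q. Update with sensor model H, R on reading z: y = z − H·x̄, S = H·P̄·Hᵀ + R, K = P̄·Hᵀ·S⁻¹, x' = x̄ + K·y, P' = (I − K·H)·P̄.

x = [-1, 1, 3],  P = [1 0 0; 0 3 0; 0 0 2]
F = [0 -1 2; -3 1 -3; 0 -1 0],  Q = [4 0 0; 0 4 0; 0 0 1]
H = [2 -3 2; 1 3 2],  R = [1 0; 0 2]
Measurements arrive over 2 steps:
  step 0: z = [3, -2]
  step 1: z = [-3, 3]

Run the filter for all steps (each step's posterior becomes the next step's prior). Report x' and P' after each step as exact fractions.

step 0: x' = [72620/28903, -12200/28903, -47158/28903], P' = [147873/57806 25521/57806 -103923/57806; 25521/57806 9173/57806 -15663/57806; -103923/57806 -15663/57806 83303/57806]
step 1: x' = [-62003258/51559865, 38518897/51559865, 43637418/51559865], P' = [85452557/51559865 16311097/51559865 -54079217/51559865; 16311097/51559865 65670683/464038785 -76368203/464038785; -54079217/51559865 -76368203/464038785 382492478/464038785]

step 0: x̄ = F·x = [5, -5, -1]
step 0: P̄ = F·P·Fᵀ + Q = [15 -15 3; -15 34 -3; 3 -3 4]
step 0: y = z − H·x̄ = [-20, 10]
step 0: S = H·P̄·Hᵀ + R = [623 -287; -287 225]
step 0: K = P̄·Hᵀ·S⁻¹ = [11337/57806 1185/8258; -7803/57806 1551/8258; 5749/57806 1121/8258]
step 0: x' = x̄ + K·y = [72620/28903, -12200/28903, -47158/28903]
step 0: P' = (I − K·H)·P̄ = [147873/57806 25521/57806 -103923/57806; 25521/57806 9173/57806 -15663/57806; -103923/57806 -15663/57806 83303/57806]
step 1: x̄ = F·x = [-82116/28903, -88586/28903, 12200/28903]
step 1: P̄ = F·P·Fᵀ + Q = [636261/57806 112795/57806 40499/57806; 112795/57806 391219/57806 20401/57806; 40499/57806 20401/57806 66979/57806]
step 1: y = z − H·x̄ = [-212635/28903, 410183/28903]
step 1: S = H·P̄·Hᵀ + R = [5117377/57806 -699577/28903; -699577/28903 2812169/28903]
step 1: K = P̄·Hᵀ·S⁻¹ = [13813389/51559865 13113707/51559865; -56148709/464038785 95537758/464038785; 20663659/464038785 24583697/464038785]
step 1: x' = x̄ + K·y = [-62003258/51559865, 38518897/51559865, 43637418/51559865]
step 1: P' = (I − K·H)·P̄ = [85452557/51559865 16311097/51559865 -54079217/51559865; 16311097/51559865 65670683/464038785 -76368203/464038785; -54079217/51559865 -76368203/464038785 382492478/464038785]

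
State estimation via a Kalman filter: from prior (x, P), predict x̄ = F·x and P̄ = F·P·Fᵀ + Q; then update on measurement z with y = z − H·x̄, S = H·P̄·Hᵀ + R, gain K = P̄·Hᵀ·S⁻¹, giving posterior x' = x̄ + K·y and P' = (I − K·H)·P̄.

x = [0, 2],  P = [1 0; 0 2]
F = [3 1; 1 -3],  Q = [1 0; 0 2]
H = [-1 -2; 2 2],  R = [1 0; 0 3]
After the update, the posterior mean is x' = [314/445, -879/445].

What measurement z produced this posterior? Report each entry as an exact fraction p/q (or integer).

z = [3, -3]

x̄ = F·x = [2, -6]
P̄ = F·P·Fᵀ + Q = [12 -3; -3 21]
S = H·P̄·Hᵀ + R = [85 -90; -90 111]
K = P̄·Hᵀ·S⁻¹ = [318/445 66/89; -363/445 -30/89]
x' − x̄ = [-576/445, 1791/445] = K·y
y = (KᵀK)⁻¹·Kᵀ·(x' − x̄) = [-7, 5]
z = y + H·x̄ = [-7, 5] + [10, -8] = [3, -3]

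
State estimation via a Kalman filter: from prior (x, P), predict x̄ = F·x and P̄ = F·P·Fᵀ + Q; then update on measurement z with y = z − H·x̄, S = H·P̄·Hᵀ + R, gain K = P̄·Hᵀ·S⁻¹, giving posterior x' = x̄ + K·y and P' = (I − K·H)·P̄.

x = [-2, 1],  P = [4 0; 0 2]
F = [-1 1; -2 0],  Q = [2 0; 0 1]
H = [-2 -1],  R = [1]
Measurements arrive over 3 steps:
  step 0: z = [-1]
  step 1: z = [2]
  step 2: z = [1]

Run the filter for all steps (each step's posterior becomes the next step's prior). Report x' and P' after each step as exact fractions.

step 0: x̄ = F·x = [3, 4]
step 0: P̄ = F·P·Fᵀ + Q = [8 8; 8 17]
step 0: y = z − H·x̄ = [9]
step 0: S = H·P̄·Hᵀ + R = [82]
step 0: K = P̄·Hᵀ·S⁻¹ = [-12/41; -33/82]
step 0: x' = x̄ + K·y = [15/41, 31/82]
step 0: P' = (I − K·H)·P̄ = [40/41 -68/41; -68/41 305/82]
step 1: x̄ = F·x = [1/82, -30/41]
step 1: P̄ = F·P·Fᵀ + Q = [821/82 216/41; 216/41 201/41]
step 1: y = z − H·x̄ = [53/41]
step 1: S = H·P̄·Hᵀ + R = [2748/41]
step 1: K = P̄·Hᵀ·S⁻¹ = [-1037/2748; -211/916]
step 1: x' = x̄ + K·y = [-1307/2748, -943/916]
step 1: P' = (I − K·H)·P̄ = [1285/2748 -511/916; -511/916 1233/916]
step 2: x̄ = F·x = [-761/1374, 1307/1374]
step 2: P̄ = F·P·Fᵀ + Q = [6773/1374 1409/687; 1409/687 1972/687]
step 2: y = z − H·x̄ = [1159/1374]
step 2: S = H·P̄·Hᵀ + R = [21841/687]
step 2: K = P̄·Hᵀ·S⁻¹ = [-8182/21841; -4790/21841]
step 2: x' = x̄ + K·y = [-37997/43682, 33471/43682]
step 2: P' = (I − K·H)·P̄ = [20435/43682 -12253/21841; -12253/21841 29296/21841]

step 0: x' = [15/41, 31/82], P' = [40/41 -68/41; -68/41 305/82]
step 1: x' = [-1307/2748, -943/916], P' = [1285/2748 -511/916; -511/916 1233/916]
step 2: x' = [-37997/43682, 33471/43682], P' = [20435/43682 -12253/21841; -12253/21841 29296/21841]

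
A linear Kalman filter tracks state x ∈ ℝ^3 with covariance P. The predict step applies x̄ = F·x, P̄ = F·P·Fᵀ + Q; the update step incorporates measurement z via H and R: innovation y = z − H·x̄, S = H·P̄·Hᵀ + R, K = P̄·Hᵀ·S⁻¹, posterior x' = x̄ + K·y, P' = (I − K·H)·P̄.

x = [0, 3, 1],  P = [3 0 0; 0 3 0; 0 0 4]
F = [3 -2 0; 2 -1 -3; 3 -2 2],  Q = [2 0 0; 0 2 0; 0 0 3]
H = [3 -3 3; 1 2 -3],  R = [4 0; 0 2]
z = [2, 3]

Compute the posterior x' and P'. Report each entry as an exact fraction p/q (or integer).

x̄ = F·x = [-6, -6, -4]
P̄ = F·P·Fᵀ + Q = [41 24 39; 24 53 0; 39 0 58]
y = z − H·x̄ = [14, 9]
S = H·P̄·Hᵀ + R = [1642 -879; -879 639]
K = P̄·Hᵀ·S⁻¹ = [27580/92199 101696/276597; 19559/92199 136987/276597; 7476/30733 3791/30733]
x' = x̄ + K·y = [138014/92199, 131593/92199, 15851/30733]
P' = (I − K·H)·P̄ = [287645/276597 616228/276597 48767/30733; 616228/276597 1956230/276597 157582/30733; 48767/30733 157582/30733 118783/30733]

x' = [138014/92199, 131593/92199, 15851/30733]
P' = [287645/276597 616228/276597 48767/30733; 616228/276597 1956230/276597 157582/30733; 48767/30733 157582/30733 118783/30733]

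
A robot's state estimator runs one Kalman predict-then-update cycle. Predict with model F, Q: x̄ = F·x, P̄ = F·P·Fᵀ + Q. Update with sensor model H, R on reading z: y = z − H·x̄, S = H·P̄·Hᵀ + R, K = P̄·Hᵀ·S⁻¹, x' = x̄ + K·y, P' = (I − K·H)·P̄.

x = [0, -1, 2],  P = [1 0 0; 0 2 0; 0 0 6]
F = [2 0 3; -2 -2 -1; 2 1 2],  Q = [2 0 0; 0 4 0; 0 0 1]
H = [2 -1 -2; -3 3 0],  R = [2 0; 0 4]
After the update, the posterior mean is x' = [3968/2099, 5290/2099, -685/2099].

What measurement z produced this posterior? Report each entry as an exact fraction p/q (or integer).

x̄ = F·x = [6, 0, 3]
P̄ = F·P·Fᵀ + Q = [60 -22 40; -22 22 -20; 40 -20 31]
S = H·P̄·Hᵀ + R = [76 -264; -264 1138]
K = P̄·Hᵀ·S⁻¹ = [1403/4198 -291/2099; 1315/4198 396/2099; -1069/4198 -456/2099]
x' − x̄ = [-8626/2099, 5290/2099, -6982/2099] = K·y
y = (KᵀK)⁻¹·Kᵀ·(x' − x̄) = [-4, 20]
z = y + H·x̄ = [-4, 20] + [6, -18] = [2, 2]

z = [2, 2]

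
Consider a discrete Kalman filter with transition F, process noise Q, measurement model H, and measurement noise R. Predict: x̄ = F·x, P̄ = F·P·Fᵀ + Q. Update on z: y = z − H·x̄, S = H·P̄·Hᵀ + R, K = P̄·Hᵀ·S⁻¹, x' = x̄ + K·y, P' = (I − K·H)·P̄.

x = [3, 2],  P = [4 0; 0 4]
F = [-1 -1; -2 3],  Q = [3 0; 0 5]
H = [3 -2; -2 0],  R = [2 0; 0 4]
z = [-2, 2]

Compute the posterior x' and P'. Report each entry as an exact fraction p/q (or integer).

x̄ = F·x = [-5, 0]
P̄ = F·P·Fᵀ + Q = [11 -4; -4 57]
y = z − H·x̄ = [13, -8]
S = H·P̄·Hᵀ + R = [377 -82; -82 48]
K = P̄·Hᵀ·S⁻¹ = [41/2843 -1233/2843; -1348/2843 -1829/2843]
x' = x̄ + K·y = [-3818/2843, -2892/2843]
P' = (I − K·H)·P̄ = [2466/2843 3658/2843; 3658/2843 6835/2843]

x' = [-3818/2843, -2892/2843]
P' = [2466/2843 3658/2843; 3658/2843 6835/2843]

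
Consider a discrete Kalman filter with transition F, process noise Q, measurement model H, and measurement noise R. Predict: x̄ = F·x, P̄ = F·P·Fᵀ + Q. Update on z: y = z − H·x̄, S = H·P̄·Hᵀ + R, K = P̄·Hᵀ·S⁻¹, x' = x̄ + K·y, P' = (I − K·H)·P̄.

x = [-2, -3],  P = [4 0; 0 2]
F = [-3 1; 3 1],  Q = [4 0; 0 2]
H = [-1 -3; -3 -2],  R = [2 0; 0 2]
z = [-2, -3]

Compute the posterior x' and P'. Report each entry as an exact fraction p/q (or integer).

x̄ = F·x = [3, -9]
P̄ = F·P·Fᵀ + Q = [42 -34; -34 40]
y = z − H·x̄ = [-26, -12]
S = H·P̄·Hᵀ + R = [200 -8; -8 132]
K = P̄·Hᵀ·S⁻¹ = [233/823 -695/1646; -1397/3292 116/823]
x' = x̄ + K·y = [581/823, 563/1646]
P' = (I − K·H)·P̄ = [431/823 -299/823; -299/823 665/1646]

x' = [581/823, 563/1646]
P' = [431/823 -299/823; -299/823 665/1646]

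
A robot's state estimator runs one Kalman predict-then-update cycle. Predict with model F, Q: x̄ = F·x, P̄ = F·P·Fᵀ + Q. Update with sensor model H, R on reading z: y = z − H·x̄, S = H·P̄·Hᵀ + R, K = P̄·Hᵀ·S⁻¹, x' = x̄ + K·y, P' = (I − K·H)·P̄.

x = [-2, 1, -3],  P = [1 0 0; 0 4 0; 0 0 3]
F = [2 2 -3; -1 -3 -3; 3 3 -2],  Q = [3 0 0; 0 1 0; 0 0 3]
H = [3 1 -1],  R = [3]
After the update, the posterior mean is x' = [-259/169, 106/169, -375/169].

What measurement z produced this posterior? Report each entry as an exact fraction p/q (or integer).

x̄ = F·x = [7, 8, 3]
P̄ = F·P·Fᵀ + Q = [50 1 48; 1 65 -21; 48 -21 60]
S = H·P̄·Hᵀ + R = [338]
K = P̄·Hᵀ·S⁻¹ = [103/338; 89/338; 63/338]
x' − x̄ = [-1442/169, -1246/169, -882/169] = K·y
y = (KᵀK)⁻¹·Kᵀ·(x' − x̄) = [-28]
z = y + H·x̄ = [-28] + [26] = [-2]

z = [-2]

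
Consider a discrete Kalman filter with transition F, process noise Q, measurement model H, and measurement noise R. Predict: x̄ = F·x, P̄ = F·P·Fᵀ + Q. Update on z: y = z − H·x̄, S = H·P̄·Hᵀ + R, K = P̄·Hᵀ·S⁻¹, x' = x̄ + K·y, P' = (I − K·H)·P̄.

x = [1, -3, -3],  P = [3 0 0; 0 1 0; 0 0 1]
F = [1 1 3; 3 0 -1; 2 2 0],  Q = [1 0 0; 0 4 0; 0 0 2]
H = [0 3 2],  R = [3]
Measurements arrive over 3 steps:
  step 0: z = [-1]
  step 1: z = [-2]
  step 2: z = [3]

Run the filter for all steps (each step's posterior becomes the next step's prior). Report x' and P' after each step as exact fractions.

step 0: x' = [-6743/579, 674/193, -1102/193], P' = [6950/579 -338/193 524/193; -338/193 368/193 -486/193; 524/193 -486/193 774/193]
step 1: x' = [-2927209/209449, -347749/209449, 291626/209449], P' = [6735297/209449 560436/209449 -810624/209449; 560436/209449 1601396/1047245 -2036028/1047245; -810624/209449 -2036028/1047245 3289074/1047245]
step 2: x' = [-7838127649/3226102617, 1208044920/1075367539, -250200994/1075367539], P' = [130819288699/6452205234 2950961209/2150735078 -2138721229/1075367539; 2950961209/2150735078 2983865723/2150735078 -1871210295/1075367539; -2138721229/1075367539 -1871210295/1075367539 3062914884/1075367539]

step 0: x̄ = F·x = [-11, 6, -4]
step 0: P̄ = F·P·Fᵀ + Q = [14 6 8; 6 32 18; 8 18 18]
step 0: y = z − H·x̄ = [-11]
step 0: S = H·P̄·Hᵀ + R = [579]
step 0: K = P̄·Hᵀ·S⁻¹ = [34/579; 44/193; 30/193]
step 0: x' = x̄ + K·y = [-6743/579, 674/193, -1102/193]
step 0: P' = (I − K·H)·P̄ = [6950/579 -338/193 524/193; -338/193 368/193 -486/193; 524/193 -486/193 774/193]
step 1: x̄ = F·x = [-14639/579, -5641/193, -9442/579]
step 1: P̄ = F·P·Fᵀ + Q = [28187/579 8292/193 12736/579; 8292/193 19252/193 11796/193; 12736/579 11796/193 25262/579]
step 1: y = z − H·x̄ = [68495/579]
step 1: S = H·P̄·Hᵀ + R = [1047245/579]
step 1: K = P̄·Hᵀ·S⁻¹ = [20020/209449; 244044/1047245; 156688/1047245]
step 1: x' = x̄ + K·y = [-2927209/209449, -347749/209449, 291626/209449]
step 1: P' = (I − K·H)·P̄ = [6735297/209449 560436/209449 -810624/209449; 560436/209449 1601396/1047245 -2036028/1047245; -810624/209449 -2036028/1047245 3289074/1047245]
step 2: x̄ = F·x = [-2400080/209449, -9073253/209449, -6549916/209449]
step 2: P̄ = F·P·Fᵀ + Q = [34996264/1047245 69179841/1047245 45229594/1047245; 69179841/1047245 334885139/1047245 231050286/1047245; 45229594/1047245 231050286/1047245 165623454/1047245]
step 2: y = z − H·x̄ = [40947938/209449]
step 2: S = H·P̄·Hᵀ + R = [6452205234/1047245]
step 2: K = P̄·Hᵀ·S⁻¹ = [297998711/6452205234; 488918663/2150735078; 170732961/1075367539]
step 2: x' = x̄ + K·y = [-7838127649/3226102617, 1208044920/1075367539, -250200994/1075367539]
step 2: P' = (I − K·H)·P̄ = [130819288699/6452205234 2950961209/2150735078 -2138721229/1075367539; 2950961209/2150735078 2983865723/2150735078 -1871210295/1075367539; -2138721229/1075367539 -1871210295/1075367539 3062914884/1075367539]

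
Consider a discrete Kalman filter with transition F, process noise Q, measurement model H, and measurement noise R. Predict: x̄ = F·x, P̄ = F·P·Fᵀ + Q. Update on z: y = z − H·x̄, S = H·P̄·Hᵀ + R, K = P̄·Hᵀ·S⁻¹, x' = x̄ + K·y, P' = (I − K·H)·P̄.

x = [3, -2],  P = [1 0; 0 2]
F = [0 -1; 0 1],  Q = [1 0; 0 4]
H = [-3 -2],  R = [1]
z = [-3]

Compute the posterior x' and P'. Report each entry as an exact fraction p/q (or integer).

x̄ = F·x = [2, -2]
P̄ = F·P·Fᵀ + Q = [3 -2; -2 6]
y = z − H·x̄ = [-1]
S = H·P̄·Hᵀ + R = [28]
K = P̄·Hᵀ·S⁻¹ = [-5/28; -3/14]
x' = x̄ + K·y = [61/28, -25/14]
P' = (I − K·H)·P̄ = [59/28 -43/14; -43/14 33/7]

x' = [61/28, -25/14]
P' = [59/28 -43/14; -43/14 33/7]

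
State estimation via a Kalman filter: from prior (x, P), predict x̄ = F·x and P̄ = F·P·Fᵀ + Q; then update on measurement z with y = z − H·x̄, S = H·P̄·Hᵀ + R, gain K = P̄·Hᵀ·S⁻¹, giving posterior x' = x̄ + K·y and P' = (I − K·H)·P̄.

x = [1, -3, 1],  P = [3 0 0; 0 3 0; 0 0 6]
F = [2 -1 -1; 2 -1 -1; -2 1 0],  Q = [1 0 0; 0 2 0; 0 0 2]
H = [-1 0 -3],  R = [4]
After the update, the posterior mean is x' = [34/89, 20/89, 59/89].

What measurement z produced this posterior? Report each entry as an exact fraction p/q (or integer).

x̄ = F·x = [4, 4, -5]
P̄ = F·P·Fᵀ + Q = [22 21 -15; 21 23 -15; -15 -15 17]
S = H·P̄·Hᵀ + R = [89]
K = P̄·Hᵀ·S⁻¹ = [23/89; 24/89; -36/89]
x' − x̄ = [-322/89, -336/89, 504/89] = K·y
y = (KᵀK)⁻¹·Kᵀ·(x' − x̄) = [-14]
z = y + H·x̄ = [-14] + [11] = [-3]

z = [-3]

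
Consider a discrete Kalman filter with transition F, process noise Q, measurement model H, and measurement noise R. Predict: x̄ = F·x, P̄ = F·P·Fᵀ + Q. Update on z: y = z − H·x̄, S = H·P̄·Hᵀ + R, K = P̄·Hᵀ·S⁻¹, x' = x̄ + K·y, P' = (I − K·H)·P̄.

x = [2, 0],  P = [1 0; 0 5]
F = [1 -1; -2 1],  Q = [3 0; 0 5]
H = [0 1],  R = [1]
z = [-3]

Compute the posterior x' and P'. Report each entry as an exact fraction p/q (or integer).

x̄ = F·x = [2, -4]
P̄ = F·P·Fᵀ + Q = [9 -7; -7 14]
y = z − H·x̄ = [1]
S = H·P̄·Hᵀ + R = [15]
K = P̄·Hᵀ·S⁻¹ = [-7/15; 14/15]
x' = x̄ + K·y = [23/15, -46/15]
P' = (I − K·H)·P̄ = [86/15 -7/15; -7/15 14/15]

x' = [23/15, -46/15]
P' = [86/15 -7/15; -7/15 14/15]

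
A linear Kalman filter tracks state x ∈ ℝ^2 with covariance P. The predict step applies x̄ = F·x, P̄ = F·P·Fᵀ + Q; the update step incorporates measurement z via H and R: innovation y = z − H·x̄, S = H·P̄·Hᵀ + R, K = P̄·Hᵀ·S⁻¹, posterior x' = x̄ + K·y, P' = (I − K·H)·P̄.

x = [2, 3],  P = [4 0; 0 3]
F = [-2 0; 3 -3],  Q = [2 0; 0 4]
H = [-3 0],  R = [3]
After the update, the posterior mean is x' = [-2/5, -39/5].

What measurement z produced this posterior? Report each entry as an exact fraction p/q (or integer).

z = [1]

x̄ = F·x = [-4, -3]
P̄ = F·P·Fᵀ + Q = [18 -24; -24 67]
S = H·P̄·Hᵀ + R = [165]
K = P̄·Hᵀ·S⁻¹ = [-18/55; 24/55]
x' − x̄ = [18/5, -24/5] = K·y
y = (KᵀK)⁻¹·Kᵀ·(x' − x̄) = [-11]
z = y + H·x̄ = [-11] + [12] = [1]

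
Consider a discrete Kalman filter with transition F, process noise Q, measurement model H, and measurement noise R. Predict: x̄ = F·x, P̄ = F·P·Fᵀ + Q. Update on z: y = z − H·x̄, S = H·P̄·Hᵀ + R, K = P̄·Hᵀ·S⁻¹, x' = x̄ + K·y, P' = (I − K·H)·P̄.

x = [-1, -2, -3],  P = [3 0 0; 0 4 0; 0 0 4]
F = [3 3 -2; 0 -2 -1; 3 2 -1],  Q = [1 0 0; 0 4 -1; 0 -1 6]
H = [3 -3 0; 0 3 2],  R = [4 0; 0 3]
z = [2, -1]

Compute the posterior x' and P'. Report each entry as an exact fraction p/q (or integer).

x' = [115609/83129, 63459/83129, -129442/83129]
P' = [169380/83129 144660/83129 -192531/83129; 144660/83129 156764/83129 -210723/83129; -192531/83129 -210723/83129 341106/83129]

x̄ = F·x = [-3, 7, -4]
P̄ = F·P·Fᵀ + Q = [80 -16 59; -16 24 -13; 59 -13 53]
y = z − H·x̄ = [32, -14]
S = H·P̄·Hᵀ + R = [1228 72; 72 275]
K = P̄·Hᵀ·S⁻¹ = [18540/83129 16306/83129; -9078/83129 16282/83129; 13644/83129 16681/83129]
x' = x̄ + K·y = [115609/83129, 63459/83129, -129442/83129]
P' = (I − K·H)·P̄ = [169380/83129 144660/83129 -192531/83129; 144660/83129 156764/83129 -210723/83129; -192531/83129 -210723/83129 341106/83129]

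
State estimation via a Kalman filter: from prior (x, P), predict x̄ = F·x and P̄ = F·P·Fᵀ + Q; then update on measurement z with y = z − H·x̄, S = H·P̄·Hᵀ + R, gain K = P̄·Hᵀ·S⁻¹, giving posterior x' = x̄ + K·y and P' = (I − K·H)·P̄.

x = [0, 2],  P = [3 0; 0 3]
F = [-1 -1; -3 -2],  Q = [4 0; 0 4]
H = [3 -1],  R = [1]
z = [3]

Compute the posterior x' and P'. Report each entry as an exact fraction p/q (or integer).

x' = [-13/44, -83/22]
P' = [215/44 315/22; 315/22 472/11]

x̄ = F·x = [-2, -4]
P̄ = F·P·Fᵀ + Q = [10 15; 15 43]
y = z − H·x̄ = [5]
S = H·P̄·Hᵀ + R = [44]
K = P̄·Hᵀ·S⁻¹ = [15/44; 1/22]
x' = x̄ + K·y = [-13/44, -83/22]
P' = (I − K·H)·P̄ = [215/44 315/22; 315/22 472/11]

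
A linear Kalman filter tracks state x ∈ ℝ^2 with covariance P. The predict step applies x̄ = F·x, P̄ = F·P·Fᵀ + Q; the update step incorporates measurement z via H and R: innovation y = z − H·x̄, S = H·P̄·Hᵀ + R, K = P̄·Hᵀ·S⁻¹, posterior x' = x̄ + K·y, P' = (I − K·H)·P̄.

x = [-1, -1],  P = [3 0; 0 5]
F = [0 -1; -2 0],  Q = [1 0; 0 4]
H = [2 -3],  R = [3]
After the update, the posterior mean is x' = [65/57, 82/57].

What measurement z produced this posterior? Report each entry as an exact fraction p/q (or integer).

x̄ = F·x = [1, 2]
P̄ = F·P·Fᵀ + Q = [6 0; 0 16]
S = H·P̄·Hᵀ + R = [171]
K = P̄·Hᵀ·S⁻¹ = [4/57; -16/57]
x' − x̄ = [8/57, -32/57] = K·y
y = (KᵀK)⁻¹·Kᵀ·(x' − x̄) = [2]
z = y + H·x̄ = [2] + [-4] = [-2]

z = [-2]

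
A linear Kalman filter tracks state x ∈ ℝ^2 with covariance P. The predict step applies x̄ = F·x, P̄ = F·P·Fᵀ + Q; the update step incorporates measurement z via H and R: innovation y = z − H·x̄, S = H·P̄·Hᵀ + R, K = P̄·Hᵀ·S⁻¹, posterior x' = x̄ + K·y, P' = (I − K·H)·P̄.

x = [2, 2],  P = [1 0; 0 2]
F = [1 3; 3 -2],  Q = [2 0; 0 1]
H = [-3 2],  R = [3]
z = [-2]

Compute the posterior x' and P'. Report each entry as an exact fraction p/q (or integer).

x̄ = F·x = [8, 2]
P̄ = F·P·Fᵀ + Q = [21 -9; -9 18]
y = z − H·x̄ = [18]
S = H·P̄·Hᵀ + R = [372]
K = P̄·Hᵀ·S⁻¹ = [-27/124; 21/124]
x' = x̄ + K·y = [253/62, 313/62]
P' = (I − K·H)·P̄ = [417/124 585/124; 585/124 909/124]

x' = [253/62, 313/62]
P' = [417/124 585/124; 585/124 909/124]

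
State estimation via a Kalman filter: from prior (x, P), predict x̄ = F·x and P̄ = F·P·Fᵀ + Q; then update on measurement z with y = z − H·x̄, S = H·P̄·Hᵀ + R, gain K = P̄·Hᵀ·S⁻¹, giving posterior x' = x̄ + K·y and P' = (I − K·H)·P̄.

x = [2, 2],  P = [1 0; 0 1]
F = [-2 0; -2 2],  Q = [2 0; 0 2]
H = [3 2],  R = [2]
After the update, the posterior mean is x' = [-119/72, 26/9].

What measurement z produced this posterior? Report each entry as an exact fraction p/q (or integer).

x̄ = F·x = [-4, 0]
P̄ = F·P·Fᵀ + Q = [6 4; 4 10]
S = H·P̄·Hᵀ + R = [144]
K = P̄·Hᵀ·S⁻¹ = [13/72; 2/9]
x' − x̄ = [169/72, 26/9] = K·y
y = (KᵀK)⁻¹·Kᵀ·(x' − x̄) = [13]
z = y + H·x̄ = [13] + [-12] = [1]

z = [1]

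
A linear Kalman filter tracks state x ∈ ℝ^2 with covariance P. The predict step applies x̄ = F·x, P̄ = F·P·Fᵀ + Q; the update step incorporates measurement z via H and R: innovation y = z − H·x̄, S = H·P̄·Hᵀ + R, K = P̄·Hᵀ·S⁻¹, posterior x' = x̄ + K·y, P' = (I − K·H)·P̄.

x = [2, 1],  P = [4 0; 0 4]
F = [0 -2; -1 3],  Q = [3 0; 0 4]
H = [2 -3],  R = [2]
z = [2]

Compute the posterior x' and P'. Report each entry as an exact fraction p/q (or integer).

x' = [-89/127, -143/127]
P' = [1189/381 252/127; 252/127 188/127]

x̄ = F·x = [-2, 1]
P̄ = F·P·Fᵀ + Q = [19 -24; -24 44]
y = z − H·x̄ = [9]
S = H·P̄·Hᵀ + R = [762]
K = P̄·Hᵀ·S⁻¹ = [55/381; -30/127]
x' = x̄ + K·y = [-89/127, -143/127]
P' = (I − K·H)·P̄ = [1189/381 252/127; 252/127 188/127]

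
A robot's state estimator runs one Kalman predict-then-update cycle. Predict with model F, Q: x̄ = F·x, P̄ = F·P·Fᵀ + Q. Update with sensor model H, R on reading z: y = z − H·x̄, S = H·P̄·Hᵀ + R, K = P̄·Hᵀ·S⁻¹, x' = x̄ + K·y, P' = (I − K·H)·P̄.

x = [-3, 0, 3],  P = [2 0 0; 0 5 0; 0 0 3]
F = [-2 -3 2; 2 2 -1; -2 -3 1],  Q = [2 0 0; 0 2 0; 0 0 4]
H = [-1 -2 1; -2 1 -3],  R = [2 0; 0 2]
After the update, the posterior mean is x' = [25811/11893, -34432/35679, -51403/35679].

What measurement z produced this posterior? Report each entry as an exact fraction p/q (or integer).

z = [-2, -1]

x̄ = F·x = [12, -9, 9]
P̄ = F·P·Fᵀ + Q = [67 -44 59; -44 33 -41; 59 -41 60]
S = H·P̄·Hᵀ + R = [131 -472; -472 1973]
K = P̄·Hᵀ·S⁻¹ = [-3240/11893 -2915/11893; -9131/35679 2228/35679; 3751/35679 -5233/35679]
x' − x̄ = [-116905/11893, 286679/35679, -372514/35679] = K·y
y = (KᵀK)⁻¹·Kᵀ·(x' − x̄) = [-17, 59]
z = y + H·x̄ = [-17, 59] + [15, -60] = [-2, -1]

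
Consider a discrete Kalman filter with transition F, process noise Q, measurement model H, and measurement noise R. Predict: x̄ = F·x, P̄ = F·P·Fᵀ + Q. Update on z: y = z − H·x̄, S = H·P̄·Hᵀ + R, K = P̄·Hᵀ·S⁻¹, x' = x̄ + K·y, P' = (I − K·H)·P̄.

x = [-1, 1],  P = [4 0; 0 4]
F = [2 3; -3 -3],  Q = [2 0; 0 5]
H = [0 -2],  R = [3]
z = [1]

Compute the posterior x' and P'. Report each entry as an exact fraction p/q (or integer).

x' = [431/311, -154/311]
P' = [2394/311 -180/311; -180/311 231/311]

x̄ = F·x = [1, 0]
P̄ = F·P·Fᵀ + Q = [54 -60; -60 77]
y = z − H·x̄ = [1]
S = H·P̄·Hᵀ + R = [311]
K = P̄·Hᵀ·S⁻¹ = [120/311; -154/311]
x' = x̄ + K·y = [431/311, -154/311]
P' = (I − K·H)·P̄ = [2394/311 -180/311; -180/311 231/311]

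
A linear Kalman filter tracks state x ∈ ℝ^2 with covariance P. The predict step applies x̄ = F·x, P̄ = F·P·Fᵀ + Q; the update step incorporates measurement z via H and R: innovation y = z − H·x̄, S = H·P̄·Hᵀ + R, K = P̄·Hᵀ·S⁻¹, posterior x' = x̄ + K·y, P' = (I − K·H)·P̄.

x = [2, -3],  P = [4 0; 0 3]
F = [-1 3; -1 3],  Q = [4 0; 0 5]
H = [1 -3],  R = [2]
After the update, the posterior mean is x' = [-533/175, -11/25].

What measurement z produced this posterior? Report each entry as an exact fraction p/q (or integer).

x̄ = F·x = [-11, -11]
P̄ = F·P·Fᵀ + Q = [35 31; 31 36]
S = H·P̄·Hᵀ + R = [175]
K = P̄·Hᵀ·S⁻¹ = [-58/175; -11/25]
x' − x̄ = [1392/175, 264/25] = K·y
y = (KᵀK)⁻¹·Kᵀ·(x' − x̄) = [-24]
z = y + H·x̄ = [-24] + [22] = [-2]

z = [-2]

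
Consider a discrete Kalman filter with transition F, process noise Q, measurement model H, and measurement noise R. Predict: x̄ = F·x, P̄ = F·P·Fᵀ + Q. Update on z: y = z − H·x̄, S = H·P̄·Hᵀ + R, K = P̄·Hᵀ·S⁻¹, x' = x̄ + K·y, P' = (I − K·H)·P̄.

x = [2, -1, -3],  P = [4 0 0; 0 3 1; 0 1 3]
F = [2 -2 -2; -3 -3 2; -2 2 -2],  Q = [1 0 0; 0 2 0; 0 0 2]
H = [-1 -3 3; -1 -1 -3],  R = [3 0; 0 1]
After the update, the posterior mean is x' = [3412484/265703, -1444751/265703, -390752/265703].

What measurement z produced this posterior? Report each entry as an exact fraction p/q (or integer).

z = [-1, -3]

x̄ = F·x = [12, -9, 0]
P̄ = F·P·Fᵀ + Q = [49 -16 -16; -16 65 4; -16 4 34]
S = H·P̄·Hᵀ + R = [871 -102; -102 317]
K = P̄·Hᵀ·S⁻¹ = [-14003/265703 8067/265703; -59161/265703 -70165/265703; 24422/265703 -67578/265703]
x' − x̄ = [224048/265703, 946576/265703, -390752/265703] = K·y
y = (KᵀK)⁻¹·Kᵀ·(x' − x̄) = [-16, 0]
z = y + H·x̄ = [-16, 0] + [15, -3] = [-1, -3]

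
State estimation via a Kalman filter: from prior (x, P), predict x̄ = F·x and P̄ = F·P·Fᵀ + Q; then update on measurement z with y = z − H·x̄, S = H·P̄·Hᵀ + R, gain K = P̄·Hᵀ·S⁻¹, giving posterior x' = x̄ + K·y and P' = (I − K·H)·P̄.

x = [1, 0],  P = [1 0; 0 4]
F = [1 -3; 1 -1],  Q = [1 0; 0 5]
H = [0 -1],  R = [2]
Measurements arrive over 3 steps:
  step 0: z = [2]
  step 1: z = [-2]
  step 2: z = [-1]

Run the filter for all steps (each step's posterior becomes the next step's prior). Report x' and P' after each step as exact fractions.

step 0: x̄ = F·x = [1, 1]
step 0: P̄ = F·P·Fᵀ + Q = [38 13; 13 10]
step 0: y = z − H·x̄ = [3]
step 0: S = H·P̄·Hᵀ + R = [12]
step 0: K = P̄·Hᵀ·S⁻¹ = [-13/12; -5/6]
step 0: x' = x̄ + K·y = [-9/4, -3/2]
step 0: P' = (I − K·H)·P̄ = [287/12 13/6; 13/6 5/3]
step 1: x̄ = F·x = [9/4, -3/4]
step 1: P̄ = F·P·Fᵀ + Q = [323/12 81/4; 81/4 105/4]
step 1: y = z − H·x̄ = [-11/4]
step 1: S = H·P̄·Hᵀ + R = [113/4]
step 1: K = P̄·Hᵀ·S⁻¹ = [-81/113; -105/113]
step 1: x' = x̄ + K·y = [477/113, 204/113]
step 1: P' = (I − K·H)·P̄ = [4204/339 162/113; 162/113 210/113]
step 2: x̄ = F·x = [-135/113, 273/113]
step 2: P̄ = F·P·Fᵀ + Q = [7297/339 4150/339; 4150/339 5557/339]
step 2: y = z − H·x̄ = [160/113]
step 2: S = H·P̄·Hᵀ + R = [6235/339]
step 2: K = P̄·Hᵀ·S⁻¹ = [-830/1247; -5557/6235]
step 2: x' = x̄ + K·y = [-2665/1247, 1439/1247]
step 2: P' = (I − K·H)·P̄ = [16681/1247 1660/1247; 1660/1247 11114/6235]

step 0: x' = [-9/4, -3/2], P' = [287/12 13/6; 13/6 5/3]
step 1: x' = [477/113, 204/113], P' = [4204/339 162/113; 162/113 210/113]
step 2: x' = [-2665/1247, 1439/1247], P' = [16681/1247 1660/1247; 1660/1247 11114/6235]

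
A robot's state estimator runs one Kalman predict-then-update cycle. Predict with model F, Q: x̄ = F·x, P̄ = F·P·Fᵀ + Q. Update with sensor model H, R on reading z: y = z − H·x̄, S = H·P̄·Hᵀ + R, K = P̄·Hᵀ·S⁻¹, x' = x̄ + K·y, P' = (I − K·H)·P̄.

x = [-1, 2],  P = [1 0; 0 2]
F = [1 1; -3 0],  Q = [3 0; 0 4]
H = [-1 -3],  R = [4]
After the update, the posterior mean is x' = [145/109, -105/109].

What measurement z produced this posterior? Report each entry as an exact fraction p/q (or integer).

z = [2]

x̄ = F·x = [1, 3]
P̄ = F·P·Fᵀ + Q = [6 -3; -3 13]
S = H·P̄·Hᵀ + R = [109]
K = P̄·Hᵀ·S⁻¹ = [3/109; -36/109]
x' − x̄ = [36/109, -432/109] = K·y
y = (KᵀK)⁻¹·Kᵀ·(x' − x̄) = [12]
z = y + H·x̄ = [12] + [-10] = [2]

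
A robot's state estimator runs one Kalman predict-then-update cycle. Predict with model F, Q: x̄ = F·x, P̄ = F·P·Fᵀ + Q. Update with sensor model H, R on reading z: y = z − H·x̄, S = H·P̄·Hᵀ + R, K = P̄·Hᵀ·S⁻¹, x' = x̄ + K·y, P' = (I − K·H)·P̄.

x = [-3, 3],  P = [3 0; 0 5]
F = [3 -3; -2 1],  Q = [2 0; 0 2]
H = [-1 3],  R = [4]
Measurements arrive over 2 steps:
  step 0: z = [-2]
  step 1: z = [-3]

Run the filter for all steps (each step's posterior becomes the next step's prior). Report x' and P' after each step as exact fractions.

step 0: x̄ = F·x = [-18, 9]
step 0: P̄ = F·P·Fᵀ + Q = [74 -33; -33 19]
step 0: y = z − H·x̄ = [-47]
step 0: S = H·P̄·Hᵀ + R = [447]
step 0: K = P̄·Hᵀ·S⁻¹ = [-173/447; 30/149]
step 0: x' = x̄ + K·y = [85/447, -69/149]
step 0: P' = (I − K·H)·P̄ = [3149/447 273/149; 273/149 131/149]
step 1: x̄ = F·x = [292/149, -377/447]
step 1: P̄ = F·P·Fᵀ + Q = [6010/149 -4234/149; -4234/149 10607/447]
step 1: y = z − H·x̄ = [222/149]
step 1: S = H·P̄·Hᵀ + R = [63831/149]
step 1: K = P̄·Hᵀ·S⁻¹ = [-18712/63831; 4947/21277]
step 1: x' = x̄ + K·y = [32404/21277, -31723/63831]
step 1: P' = (I − K·H)·P̄ = [224734/63831 16654/21277; 16654/21277 36442/63831]

step 0: x' = [85/447, -69/149], P' = [3149/447 273/149; 273/149 131/149]
step 1: x' = [32404/21277, -31723/63831], P' = [224734/63831 16654/21277; 16654/21277 36442/63831]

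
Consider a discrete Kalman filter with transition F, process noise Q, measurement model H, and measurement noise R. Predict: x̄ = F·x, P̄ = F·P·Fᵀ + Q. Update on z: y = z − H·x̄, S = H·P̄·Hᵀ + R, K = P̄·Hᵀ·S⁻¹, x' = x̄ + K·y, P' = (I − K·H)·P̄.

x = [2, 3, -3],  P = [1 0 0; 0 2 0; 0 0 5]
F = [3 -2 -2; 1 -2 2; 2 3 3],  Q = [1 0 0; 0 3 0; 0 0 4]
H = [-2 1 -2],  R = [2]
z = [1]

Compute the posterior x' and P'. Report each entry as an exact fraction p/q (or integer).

x̄ = F·x = [6, -10, 4]
P̄ = F·P·Fᵀ + Q = [38 -9 -36; -9 32 20; -36 20 71]
y = z − H·x̄ = [31]
S = H·P̄·Hᵀ + R = [138]
K = P̄·Hᵀ·S⁻¹ = [-13/138; 5/69; -25/69]
x' = x̄ + K·y = [425/138, -535/69, -499/69]
P' = (I − K·H)·P̄ = [5075/138 -556/69 -2809/69; -556/69 2158/69 1630/69; -2809/69 1630/69 3649/69]

x' = [425/138, -535/69, -499/69]
P' = [5075/138 -556/69 -2809/69; -556/69 2158/69 1630/69; -2809/69 1630/69 3649/69]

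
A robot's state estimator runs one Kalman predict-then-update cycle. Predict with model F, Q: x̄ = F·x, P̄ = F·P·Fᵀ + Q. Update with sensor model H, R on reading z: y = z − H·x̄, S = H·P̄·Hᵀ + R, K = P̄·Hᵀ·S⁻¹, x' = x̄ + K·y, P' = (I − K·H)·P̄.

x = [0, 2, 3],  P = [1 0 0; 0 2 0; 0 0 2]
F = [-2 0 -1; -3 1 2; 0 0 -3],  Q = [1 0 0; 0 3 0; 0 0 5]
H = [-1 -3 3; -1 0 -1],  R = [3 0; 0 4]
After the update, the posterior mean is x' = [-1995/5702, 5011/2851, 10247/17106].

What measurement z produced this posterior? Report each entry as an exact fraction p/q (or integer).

z = [-3, -1]

x̄ = F·x = [-3, 8, -9]
P̄ = F·P·Fᵀ + Q = [7 2 6; 2 22 -12; 6 -12 23]
S = H·P̄·Hᵀ + R = [607 -104; -104 46]
K = P̄·Hᵀ·S⁻¹ = [-187/2851 -2457/5702; -624/2851 -791/2851; 769/8553 -7307/17106]
x' − x̄ = [15111/5702, -17797/2851, 164201/17106] = K·y
y = (KᵀK)⁻¹·Kᵀ·(x' − x̄) = [45, -13]
z = y + H·x̄ = [45, -13] + [-48, 12] = [-3, -1]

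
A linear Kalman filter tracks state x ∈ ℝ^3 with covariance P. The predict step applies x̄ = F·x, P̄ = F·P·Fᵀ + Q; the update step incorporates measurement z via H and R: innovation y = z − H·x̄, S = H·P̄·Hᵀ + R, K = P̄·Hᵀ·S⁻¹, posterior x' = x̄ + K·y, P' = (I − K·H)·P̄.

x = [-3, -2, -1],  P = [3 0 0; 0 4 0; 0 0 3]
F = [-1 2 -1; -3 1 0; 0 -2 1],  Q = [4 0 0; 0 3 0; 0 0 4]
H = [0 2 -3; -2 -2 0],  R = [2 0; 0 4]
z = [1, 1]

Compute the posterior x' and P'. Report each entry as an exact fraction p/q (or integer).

x' = [-20429/8406, 37603/16812, 5197/4203]
P' = [24305/4203 -23150/4203 -15692/4203; -23150/4203 51955/8406 17516/4203; -15692/4203 17516/4203 12722/4203]

x̄ = F·x = [0, 7, 3]
P̄ = F·P·Fᵀ + Q = [26 17 -19; 17 34 -8; -19 -8 23]
y = z − H·x̄ = [-4, 15]
S = H·P̄·Hᵀ + R = [441 -366; -366 380]
K = P̄·Hᵀ·S⁻¹ = [388/4203 -385/2802; -593/8406 -1885/5604; -1567/4203 -304/1401]
x' = x̄ + K·y = [-20429/8406, 37603/16812, 5197/4203]
P' = (I − K·H)·P̄ = [24305/4203 -23150/4203 -15692/4203; -23150/4203 51955/8406 17516/4203; -15692/4203 17516/4203 12722/4203]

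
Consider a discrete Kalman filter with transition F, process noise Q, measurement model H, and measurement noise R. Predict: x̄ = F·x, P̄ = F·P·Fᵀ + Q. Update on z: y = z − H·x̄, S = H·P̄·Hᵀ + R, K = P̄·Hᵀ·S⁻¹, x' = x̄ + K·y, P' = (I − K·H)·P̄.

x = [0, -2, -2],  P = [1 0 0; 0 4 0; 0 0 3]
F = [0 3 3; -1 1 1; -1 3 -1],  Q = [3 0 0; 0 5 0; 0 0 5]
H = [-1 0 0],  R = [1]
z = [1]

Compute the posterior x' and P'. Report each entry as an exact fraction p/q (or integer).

x' = [-78/67, -37/67, 29/67]
P' = [66/67 21/67 27/67; 21/67 430/67 103/67; 27/67 103/67 2286/67]

x̄ = F·x = [-12, -4, -4]
P̄ = F·P·Fᵀ + Q = [66 21 27; 21 13 10; 27 10 45]
y = z − H·x̄ = [-11]
S = H·P̄·Hᵀ + R = [67]
K = P̄·Hᵀ·S⁻¹ = [-66/67; -21/67; -27/67]
x' = x̄ + K·y = [-78/67, -37/67, 29/67]
P' = (I − K·H)·P̄ = [66/67 21/67 27/67; 21/67 430/67 103/67; 27/67 103/67 2286/67]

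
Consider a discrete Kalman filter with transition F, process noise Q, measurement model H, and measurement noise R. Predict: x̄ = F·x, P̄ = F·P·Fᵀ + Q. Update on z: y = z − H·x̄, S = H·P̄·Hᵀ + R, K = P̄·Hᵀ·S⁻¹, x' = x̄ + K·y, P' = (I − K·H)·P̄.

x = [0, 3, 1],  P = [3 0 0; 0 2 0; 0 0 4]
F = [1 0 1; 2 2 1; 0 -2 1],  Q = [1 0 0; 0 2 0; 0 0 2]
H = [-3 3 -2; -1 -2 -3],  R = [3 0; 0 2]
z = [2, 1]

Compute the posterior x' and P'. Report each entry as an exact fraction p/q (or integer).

x̄ = F·x = [1, 7, -5]
P̄ = F·P·Fᵀ + Q = [8 10 4; 10 26 -4; 4 -4 14]
y = z − H·x̄ = [-26, 1]
S = H·P̄·Hᵀ + R = [281 46; 46 256]
K = P̄·Hᵀ·S⁻¹ = [332/17455 -2787/17455; 4159/17455 -8313/34910; -2891/17455 -4143/34910]
x' = x̄ + K·y = [6036/17455, 19789/34910, -28361/34910]
P' = (I − K·H)·P̄ = [28824/17455 16608/17455 -18822/17455; 16608/17455 13101/17455 -11499/17455; -18822/17455 -11499/17455 15321/17455]

x' = [6036/17455, 19789/34910, -28361/34910]
P' = [28824/17455 16608/17455 -18822/17455; 16608/17455 13101/17455 -11499/17455; -18822/17455 -11499/17455 15321/17455]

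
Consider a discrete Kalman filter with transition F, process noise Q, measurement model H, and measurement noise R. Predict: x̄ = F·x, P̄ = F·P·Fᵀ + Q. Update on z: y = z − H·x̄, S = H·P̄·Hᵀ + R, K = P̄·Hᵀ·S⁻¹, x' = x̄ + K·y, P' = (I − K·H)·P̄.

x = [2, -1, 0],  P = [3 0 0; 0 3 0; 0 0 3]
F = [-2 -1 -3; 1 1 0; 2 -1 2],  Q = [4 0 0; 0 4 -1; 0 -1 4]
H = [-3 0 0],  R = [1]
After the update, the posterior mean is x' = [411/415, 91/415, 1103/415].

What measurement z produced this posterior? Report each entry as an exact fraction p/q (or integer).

z = [-3]

x̄ = F·x = [-3, 1, 5]
P̄ = F·P·Fᵀ + Q = [46 -9 -27; -9 10 2; -27 2 31]
S = H·P̄·Hᵀ + R = [415]
K = P̄·Hᵀ·S⁻¹ = [-138/415; 27/415; 81/415]
x' − x̄ = [1656/415, -324/415, -972/415] = K·y
y = (KᵀK)⁻¹·Kᵀ·(x' − x̄) = [-12]
z = y + H·x̄ = [-12] + [9] = [-3]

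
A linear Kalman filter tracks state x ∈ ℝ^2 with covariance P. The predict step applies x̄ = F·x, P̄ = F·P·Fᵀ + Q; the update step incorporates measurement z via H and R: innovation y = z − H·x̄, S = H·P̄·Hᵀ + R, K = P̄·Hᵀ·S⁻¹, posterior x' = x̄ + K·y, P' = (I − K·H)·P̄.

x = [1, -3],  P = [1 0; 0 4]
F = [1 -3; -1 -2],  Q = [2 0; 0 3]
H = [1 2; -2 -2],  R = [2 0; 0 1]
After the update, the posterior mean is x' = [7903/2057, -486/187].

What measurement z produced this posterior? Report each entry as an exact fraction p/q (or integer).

z = [-3, -3]

x̄ = F·x = [10, 5]
P̄ = F·P·Fᵀ + Q = [39 23; 23 20]
S = H·P̄·Hᵀ + R = [213 -296; -296 421]
K = P̄·Hᵀ·S⁻¹ = [-919/2057 -1252/2057; 97/187 30/187]
x' − x̄ = [-12667/2057, -1421/187] = K·y
y = (KᵀK)⁻¹·Kᵀ·(x' − x̄) = [-23, 27]
z = y + H·x̄ = [-23, 27] + [20, -30] = [-3, -3]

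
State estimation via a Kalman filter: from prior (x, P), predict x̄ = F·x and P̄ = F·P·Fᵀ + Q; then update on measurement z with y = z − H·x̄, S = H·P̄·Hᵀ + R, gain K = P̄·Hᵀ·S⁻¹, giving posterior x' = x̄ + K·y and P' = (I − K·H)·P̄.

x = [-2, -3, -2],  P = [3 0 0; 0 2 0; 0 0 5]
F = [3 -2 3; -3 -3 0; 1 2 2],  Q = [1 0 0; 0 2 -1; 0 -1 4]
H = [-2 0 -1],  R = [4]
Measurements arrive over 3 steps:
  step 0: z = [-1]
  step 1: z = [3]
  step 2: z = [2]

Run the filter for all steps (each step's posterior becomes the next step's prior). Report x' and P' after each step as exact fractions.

step 0: x' = [1903/487, 6005/487, -3419/487], P' = [2198/487 2731/487 -3624/487; 2731/487 20185/487 -5670/487; -3624/487 -5670/487 7636/487]
step 1: x' = [-141334/27291, -2831804/191037, 452135/63679], P' = [850885/27291 1696841/27291 -546478/9097; 1696841/27291 31109665/191037 -7747554/63679; -546478/9097 -7747554/63679 7613208/63679]
step 2: x' = [105386649/15971249, 1094296922/47913747, -726248044/47913747], P' = [251408773/6844821 515971729/6844821 -3413930266/47913747; 515971729/6844821 1347508709/6844821 -2362378078/15971249; -3413930266/47913747 -2362378078/15971249 6807784856/47913747]

step 0: x̄ = F·x = [-6, 15, -12]
step 0: P̄ = F·P·Fᵀ + Q = [81 -15 31; -15 47 -22; 31 -22 35]
step 0: y = z − H·x̄ = [-25]
step 0: S = H·P̄·Hᵀ + R = [487]
step 0: K = P̄·Hᵀ·S⁻¹ = [-193/487; 52/487; -97/487]
step 0: x' = x̄ + K·y = [1903/487, 6005/487, -3419/487]
step 0: P' = (I − K·H)·P̄ = [2198/487 2731/487 -3624/487; 2731/487 20185/487 -5670/487; -3624/487 -5670/487 7636/487]
step 1: x̄ = F·x = [-34, -23724/487, 7075/487]
step 1: P̄ = F·P·Fᵀ + Q = [287 363 -126; 363 251579/487 -97006/487; -126 -97006/487 66498/487]
step 1: y = z − H·x̄ = [-24580/487]
step 1: S = H·P̄·Hᵀ + R = [382074/487]
step 1: K = P̄·Hᵀ·S⁻¹ = [-15584/27291; -128278/191037; 9371/63679]
step 1: x' = x̄ + K·y = [-141334/27291, -2831804/191037, 452135/63679]
step 1: P' = (I − K·H)·P̄ = [850885/27291 1696841/27291 -546478/9097; 1696841/27291 31109665/191037 -7747554/63679; -546478/9097 -7747554/63679 7613208/63679]
step 2: x̄ = F·x = [6764809/191037, 3821142/63679, -3940136/191037]
step 2: P̄ = F·P·Fᵀ + Q = [313600684/191037 136628958/63679 -71790449/191037; 136628958/63679 182592260/63679 -34435465/63679; -71790449/191037 -34435465/63679 38183599/191037]
step 2: y = z − H·x̄ = [474836/9097]
step 2: S = H·P̄·Hᵀ + R = [47913747/9097]
step 2: K = P̄·Hᵀ·S⁻¹ = [-26448139/47913747; -34117493/47913747; 1672973/15971249]
step 2: x' = x̄ + K·y = [105386649/15971249, 1094296922/47913747, -726248044/47913747]
step 2: P' = (I − K·H)·P̄ = [251408773/6844821 515971729/6844821 -3413930266/47913747; 515971729/6844821 1347508709/6844821 -2362378078/15971249; -3413930266/47913747 -2362378078/15971249 6807784856/47913747]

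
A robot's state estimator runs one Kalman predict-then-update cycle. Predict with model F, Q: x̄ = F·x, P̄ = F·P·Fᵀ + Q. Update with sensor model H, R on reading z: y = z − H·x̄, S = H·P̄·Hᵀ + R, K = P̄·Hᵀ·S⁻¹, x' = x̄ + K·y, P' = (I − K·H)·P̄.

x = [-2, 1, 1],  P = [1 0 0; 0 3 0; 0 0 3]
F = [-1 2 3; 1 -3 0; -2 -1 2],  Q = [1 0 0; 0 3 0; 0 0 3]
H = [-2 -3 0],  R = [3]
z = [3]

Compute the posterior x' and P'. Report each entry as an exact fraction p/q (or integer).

x' = [738/109, -600/109, 496/109]
P' = [8313/218 -5517/218 1827/218; -5517/218 3733/218 -1169/218; 1827/218 -1169/218 2395/218]

x̄ = F·x = [7, -5, 5]
P̄ = F·P·Fᵀ + Q = [41 -19 14; -19 31 7; 14 7 22]
y = z − H·x̄ = [2]
S = H·P̄·Hᵀ + R = [218]
K = P̄·Hᵀ·S⁻¹ = [-25/218; -55/218; -49/218]
x' = x̄ + K·y = [738/109, -600/109, 496/109]
P' = (I − K·H)·P̄ = [8313/218 -5517/218 1827/218; -5517/218 3733/218 -1169/218; 1827/218 -1169/218 2395/218]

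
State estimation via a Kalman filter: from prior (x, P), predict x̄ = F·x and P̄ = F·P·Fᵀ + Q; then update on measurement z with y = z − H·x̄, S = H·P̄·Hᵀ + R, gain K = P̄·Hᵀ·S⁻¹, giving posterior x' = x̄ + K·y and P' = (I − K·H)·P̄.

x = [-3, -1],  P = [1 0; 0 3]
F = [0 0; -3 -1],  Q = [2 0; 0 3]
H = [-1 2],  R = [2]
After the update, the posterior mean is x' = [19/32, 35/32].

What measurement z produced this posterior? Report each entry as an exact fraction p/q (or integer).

z = [1]

x̄ = F·x = [0, 10]
P̄ = F·P·Fᵀ + Q = [2 0; 0 15]
S = H·P̄·Hᵀ + R = [64]
K = P̄·Hᵀ·S⁻¹ = [-1/32; 15/32]
x' − x̄ = [19/32, -285/32] = K·y
y = (KᵀK)⁻¹·Kᵀ·(x' − x̄) = [-19]
z = y + H·x̄ = [-19] + [20] = [1]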